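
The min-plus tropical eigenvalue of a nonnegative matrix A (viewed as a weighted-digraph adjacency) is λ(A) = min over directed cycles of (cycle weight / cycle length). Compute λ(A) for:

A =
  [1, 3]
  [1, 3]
λ(A) = 1

Enumerate directed cycles and compute their means (weight / length). Sample:
  cycle 0 → 0: weight = 1, length = 1, mean = 1/1 ≈ 1.000
  cycle 1 → 1: weight = 3, length = 1, mean = 3/1 ≈ 3.000
  cycle 0 → 1 → 0: weight = 4, length = 2, mean = 4/2 ≈ 2.000
  cycle 1 → 0 → 1: weight = 4, length = 2, mean = 4/2 ≈ 2.000
Minimum mean = 1.000, attained e.g. along the cycle 0 → 0 with weight 1 and length 1. So λ(A) = 1/1 = 1.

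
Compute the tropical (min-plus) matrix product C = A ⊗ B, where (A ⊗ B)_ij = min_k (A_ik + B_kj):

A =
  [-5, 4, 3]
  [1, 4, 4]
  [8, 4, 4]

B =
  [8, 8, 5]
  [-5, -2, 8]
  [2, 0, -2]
A ⊗ B =
  [-1, 2, 0]
  [-1, 2, 2]
  [-1, 2, 2]

Apply the min-plus product entry-by-entry:
  C[0][0] = min over k of (A[0][0] + B[0][0] = -5 + 8 = 3, A[0][1] + B[1][0] = 4 + -5 = -1, A[0][2] + B[2][0] = 3 + 2 = 5) = -1 (attained at k = 1)
  C[0][1] = min over k of (A[0][0] + B[0][1] = -5 + 8 = 3, A[0][1] + B[1][1] = 4 + -2 = 2, A[0][2] + B[2][1] = 3 + 0 = 3) = 2 (attained at k = 1)
  C[0][2] = min over k of (A[0][0] + B[0][2] = -5 + 5 = 0, A[0][1] + B[1][2] = 4 + 8 = 12, A[0][2] + B[2][2] = 3 + -2 = 1) = 0 (attained at k = 0)
  C[1][0] = min over k of (A[1][0] + B[0][0] = 1 + 8 = 9, A[1][1] + B[1][0] = 4 + -5 = -1, A[1][2] + B[2][0] = 4 + 2 = 6) = -1 (attained at k = 1)
  C[1][1] = min over k of (A[1][0] + B[0][1] = 1 + 8 = 9, A[1][1] + B[1][1] = 4 + -2 = 2, A[1][2] + B[2][1] = 4 + 0 = 4) = 2 (attained at k = 1)
  C[1][2] = min over k of (A[1][0] + B[0][2] = 1 + 5 = 6, A[1][1] + B[1][2] = 4 + 8 = 12, A[1][2] + B[2][2] = 4 + -2 = 2) = 2 (attained at k = 2)
  C[2][0] = min over k of (A[2][0] + B[0][0] = 8 + 8 = 16, A[2][1] + B[1][0] = 4 + -5 = -1, A[2][2] + B[2][0] = 4 + 2 = 6) = -1 (attained at k = 1)
  C[2][1] = min over k of (A[2][0] + B[0][1] = 8 + 8 = 16, A[2][1] + B[1][1] = 4 + -2 = 2, A[2][2] + B[2][1] = 4 + 0 = 4) = 2 (attained at k = 1)
  C[2][2] = min over k of (A[2][0] + B[0][2] = 8 + 5 = 13, A[2][1] + B[1][2] = 4 + 8 = 12, A[2][2] + B[2][2] = 4 + -2 = 2) = 2 (attained at k = 2)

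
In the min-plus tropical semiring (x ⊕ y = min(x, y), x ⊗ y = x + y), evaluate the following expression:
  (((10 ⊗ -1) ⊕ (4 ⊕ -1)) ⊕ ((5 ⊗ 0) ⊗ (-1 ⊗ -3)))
(((10 ⊗ -1) ⊕ (4 ⊕ -1)) ⊕ ((5 ⊗ 0) ⊗ (-1 ⊗ -3))) = -1

Expand innermost to outermost. Recall ⊕ takes the minimum of its arguments and ⊗ takes their sum. Working out the expression (((10 ⊗ -1) ⊕ (4 ⊕ -1)) ⊕ ((5 ⊗ 0) ⊗ (-1 ⊗ -3))) gives -1.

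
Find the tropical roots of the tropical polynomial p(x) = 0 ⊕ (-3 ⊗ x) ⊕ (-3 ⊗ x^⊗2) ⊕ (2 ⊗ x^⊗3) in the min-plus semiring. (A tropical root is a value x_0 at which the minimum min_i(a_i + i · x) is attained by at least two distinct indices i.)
Roots: {-5, 0, 3}

Each tropical root is a break point of the lower envelope of the lines y = a_i + i · x (there are 4 lines, with slopes 0, 1, ..., 3). Only the lines that attain the minimum somewhere contribute to roots; other lines are dominated. Here the surviving (envelope) indices are i = 3, i = 2, i = 1, i = 0.
Intersections between consecutive envelope lines give the roots: for adjacent envelope indices i < j the intersection is x = (a_i − a_j) / (j − i). Reading off the sorted break points: {-5, 0, 3}.
Verification: at each break x_0, at least two indices attain the minimum of min_i(a_i + i · x_0).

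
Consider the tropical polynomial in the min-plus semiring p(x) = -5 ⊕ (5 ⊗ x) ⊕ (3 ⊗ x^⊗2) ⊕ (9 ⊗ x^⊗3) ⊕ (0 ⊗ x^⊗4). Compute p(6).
p(6) = -5

A tropical monomial a ⊗ x^⊗i evaluates to a + i · x. Evaluating each term at x = 6:
  Term 0 contributes -5 + 0 · 6 = -5
  Term 1 contributes 5 + 1 · 6 = 11
  Term 2 contributes 3 + 2 · 6 = 15
  Term 3 contributes 9 + 3 · 6 = 27
  Term 4 contributes 0 + 4 · 6 = 24
p(6) = ⊕ of these = min[-5, 11, 15, 27, 24] = -5.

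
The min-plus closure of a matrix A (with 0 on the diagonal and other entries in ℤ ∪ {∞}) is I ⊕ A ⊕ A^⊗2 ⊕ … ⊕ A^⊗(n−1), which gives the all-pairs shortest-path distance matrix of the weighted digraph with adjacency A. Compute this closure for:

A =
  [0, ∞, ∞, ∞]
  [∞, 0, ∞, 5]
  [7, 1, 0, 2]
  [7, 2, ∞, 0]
Closure =
  [0, ∞, ∞, ∞]
  [12, 0, ∞, 5]
  [7, 1, 0, 2]
  [7, 2, ∞, 0]

This is the Floyd-Warshall all-pairs shortest-path computation. For each intermediate vertex k = 0, 1, …, 3, update dist[i][j] ← min(dist[i][j], dist[i][k] + dist[k][j]). The final matrix gives, for each (i, j), the minimum total weight of any directed path from i to j (possibly empty when i = j).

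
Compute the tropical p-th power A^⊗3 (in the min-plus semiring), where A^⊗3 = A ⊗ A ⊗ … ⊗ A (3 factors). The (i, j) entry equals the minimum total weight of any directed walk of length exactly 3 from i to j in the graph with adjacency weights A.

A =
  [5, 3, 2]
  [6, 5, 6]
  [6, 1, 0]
A^⊗3 =
  [8, 3, 2]
  [12, 7, 6]
  [6, 1, 0]

Each entry (A^⊗3)_ij equals the minimum over all length-3 walks i = v_0 → v_1 → … → v_3 = j of Σ_t A[v_t][v_{t+1}]. For example, for (i, j) = (0, 2) we minimise over 9 possible intermediate vertex sequences; the minimum is 2, attained along the walk 0 → 2 → 2 → 2.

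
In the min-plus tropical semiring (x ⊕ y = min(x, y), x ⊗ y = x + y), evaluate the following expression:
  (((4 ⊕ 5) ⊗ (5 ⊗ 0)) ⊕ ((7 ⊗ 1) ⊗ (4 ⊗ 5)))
(((4 ⊕ 5) ⊗ (5 ⊗ 0)) ⊕ ((7 ⊗ 1) ⊗ (4 ⊗ 5))) = 9

Expand innermost to outermost. Recall ⊕ takes the minimum of its arguments and ⊗ takes their sum. Working out the expression (((4 ⊕ 5) ⊗ (5 ⊗ 0)) ⊕ ((7 ⊗ 1) ⊗ (4 ⊗ 5))) gives 9.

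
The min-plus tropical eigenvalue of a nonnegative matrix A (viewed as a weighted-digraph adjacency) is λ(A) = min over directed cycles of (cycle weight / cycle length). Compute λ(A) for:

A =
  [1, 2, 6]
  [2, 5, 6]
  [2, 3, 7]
λ(A) = 1

Enumerate directed cycles and compute their means (weight / length). Sample:
  cycle 0 → 0: weight = 1, length = 1, mean = 1/1 ≈ 1.000
  cycle 1 → 1: weight = 5, length = 1, mean = 5/1 ≈ 5.000
  cycle 2 → 2: weight = 7, length = 1, mean = 7/1 ≈ 7.000
  cycle 0 → 1 → 0: weight = 4, length = 2, mean = 4/2 ≈ 2.000
  cycle 0 → 2 → 0: weight = 8, length = 2, mean = 8/2 ≈ 4.000
  cycle 1 → 0 → 1: weight = 4, length = 2, mean = 4/2 ≈ 2.000
Minimum mean = 1.000, attained e.g. along the cycle 0 → 0 with weight 1 and length 1. So λ(A) = 1/1 = 1.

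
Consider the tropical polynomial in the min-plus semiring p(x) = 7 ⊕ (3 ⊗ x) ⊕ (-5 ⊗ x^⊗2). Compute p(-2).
p(-2) = -9

A tropical monomial a ⊗ x^⊗i evaluates to a + i · x. Evaluating each term at x = -2:
  Term 0 contributes 7 + 0 · -2 = 7
  Term 1 contributes 3 + 1 · -2 = 1
  Term 2 contributes -5 + 2 · -2 = -9
p(-2) = ⊕ of these = min[7, 1, -9] = -9.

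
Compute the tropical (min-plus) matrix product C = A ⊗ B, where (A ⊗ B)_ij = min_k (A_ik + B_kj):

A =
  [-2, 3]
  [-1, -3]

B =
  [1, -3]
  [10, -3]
A ⊗ B =
  [-1, -5]
  [0, -6]

Apply the min-plus product entry-by-entry:
  C[0][0] = min over k of (A[0][0] + B[0][0] = -2 + 1 = -1, A[0][1] + B[1][0] = 3 + 10 = 13) = -1 (attained at k = 0)
  C[0][1] = min over k of (A[0][0] + B[0][1] = -2 + -3 = -5, A[0][1] + B[1][1] = 3 + -3 = 0) = -5 (attained at k = 0)
  C[1][0] = min over k of (A[1][0] + B[0][0] = -1 + 1 = 0, A[1][1] + B[1][0] = -3 + 10 = 7) = 0 (attained at k = 0)
  C[1][1] = min over k of (A[1][0] + B[0][1] = -1 + -3 = -4, A[1][1] + B[1][1] = -3 + -3 = -6) = -6 (attained at k = 1)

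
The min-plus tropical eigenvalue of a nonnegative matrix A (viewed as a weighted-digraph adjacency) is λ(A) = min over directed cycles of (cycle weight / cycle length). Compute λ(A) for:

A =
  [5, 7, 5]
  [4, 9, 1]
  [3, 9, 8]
λ(A) = 11/3

Enumerate directed cycles and compute their means (weight / length). Sample:
  cycle 0 → 0: weight = 5, length = 1, mean = 5/1 ≈ 5.000
  cycle 1 → 1: weight = 9, length = 1, mean = 9/1 ≈ 9.000
  cycle 2 → 2: weight = 8, length = 1, mean = 8/1 ≈ 8.000
  cycle 0 → 1 → 0: weight = 11, length = 2, mean = 11/2 ≈ 5.500
  cycle 0 → 2 → 0: weight = 8, length = 2, mean = 8/2 ≈ 4.000
  cycle 1 → 0 → 1: weight = 11, length = 2, mean = 11/2 ≈ 5.500
Minimum mean = 3.667, attained e.g. along the cycle 0 → 1 → 2 → 0 with weight 11 and length 3. So λ(A) = 11/3 = 11/3.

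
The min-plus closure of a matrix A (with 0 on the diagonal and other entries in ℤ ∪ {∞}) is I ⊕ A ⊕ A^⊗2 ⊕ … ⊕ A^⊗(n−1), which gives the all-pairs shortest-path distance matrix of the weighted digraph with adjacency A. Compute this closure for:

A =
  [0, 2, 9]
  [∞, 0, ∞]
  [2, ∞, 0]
Closure =
  [0, 2, 9]
  [∞, 0, ∞]
  [2, 4, 0]

This is the Floyd-Warshall all-pairs shortest-path computation. For each intermediate vertex k = 0, 1, …, 2, update dist[i][j] ← min(dist[i][j], dist[i][k] + dist[k][j]). The final matrix gives, for each (i, j), the minimum total weight of any directed path from i to j (possibly empty when i = j).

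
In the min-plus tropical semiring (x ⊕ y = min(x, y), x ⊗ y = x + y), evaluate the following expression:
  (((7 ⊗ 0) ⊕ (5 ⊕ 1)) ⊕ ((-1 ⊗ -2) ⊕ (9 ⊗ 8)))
(((7 ⊗ 0) ⊕ (5 ⊕ 1)) ⊕ ((-1 ⊗ -2) ⊕ (9 ⊗ 8))) = -3

Expand innermost to outermost. Recall ⊕ takes the minimum of its arguments and ⊗ takes their sum. Working out the expression (((7 ⊗ 0) ⊕ (5 ⊕ 1)) ⊕ ((-1 ⊗ -2) ⊕ (9 ⊗ 8))) gives -3.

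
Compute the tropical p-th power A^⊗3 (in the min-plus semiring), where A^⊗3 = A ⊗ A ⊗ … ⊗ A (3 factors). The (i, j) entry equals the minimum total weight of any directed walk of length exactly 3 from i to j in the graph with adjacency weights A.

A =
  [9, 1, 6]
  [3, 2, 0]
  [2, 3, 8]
A^⊗3 =
  [3, 4, 3]
  [4, 3, 3]
  [5, 5, 3]

Each entry (A^⊗3)_ij equals the minimum over all length-3 walks i = v_0 → v_1 → … → v_3 = j of Σ_t A[v_t][v_{t+1}]. For example, for (i, j) = (0, 2) we minimise over 9 possible intermediate vertex sequences; the minimum is 3, attained along the walk 0 → 1 → 1 → 2.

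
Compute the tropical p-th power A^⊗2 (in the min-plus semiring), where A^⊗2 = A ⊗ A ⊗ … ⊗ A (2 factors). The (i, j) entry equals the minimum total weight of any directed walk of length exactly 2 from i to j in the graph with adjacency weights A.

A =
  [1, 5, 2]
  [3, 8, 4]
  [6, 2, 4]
A^⊗2 =
  [2, 4, 3]
  [4, 6, 5]
  [5, 6, 6]

Each entry (A^⊗2)_ij equals the minimum over all length-2 walks i = v_0 → v_1 → … → v_2 = j of Σ_t A[v_t][v_{t+1}]. For example, for (i, j) = (0, 2) we minimise over 3 possible intermediate vertex sequences; the minimum is 3, attained along the walk 0 → 0 → 2.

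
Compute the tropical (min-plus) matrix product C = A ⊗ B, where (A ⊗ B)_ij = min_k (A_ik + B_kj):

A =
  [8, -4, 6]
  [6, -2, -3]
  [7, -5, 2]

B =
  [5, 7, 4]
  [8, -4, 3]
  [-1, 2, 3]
A ⊗ B =
  [4, -8, -1]
  [-4, -6, 0]
  [1, -9, -2]

Apply the min-plus product entry-by-entry:
  C[0][0] = min over k of (A[0][0] + B[0][0] = 8 + 5 = 13, A[0][1] + B[1][0] = -4 + 8 = 4, A[0][2] + B[2][0] = 6 + -1 = 5) = 4 (attained at k = 1)
  C[0][1] = min over k of (A[0][0] + B[0][1] = 8 + 7 = 15, A[0][1] + B[1][1] = -4 + -4 = -8, A[0][2] + B[2][1] = 6 + 2 = 8) = -8 (attained at k = 1)
  C[0][2] = min over k of (A[0][0] + B[0][2] = 8 + 4 = 12, A[0][1] + B[1][2] = -4 + 3 = -1, A[0][2] + B[2][2] = 6 + 3 = 9) = -1 (attained at k = 1)
  C[1][0] = min over k of (A[1][0] + B[0][0] = 6 + 5 = 11, A[1][1] + B[1][0] = -2 + 8 = 6, A[1][2] + B[2][0] = -3 + -1 = -4) = -4 (attained at k = 2)
  C[1][1] = min over k of (A[1][0] + B[0][1] = 6 + 7 = 13, A[1][1] + B[1][1] = -2 + -4 = -6, A[1][2] + B[2][1] = -3 + 2 = -1) = -6 (attained at k = 1)
  C[1][2] = min over k of (A[1][0] + B[0][2] = 6 + 4 = 10, A[1][1] + B[1][2] = -2 + 3 = 1, A[1][2] + B[2][2] = -3 + 3 = 0) = 0 (attained at k = 2)
  C[2][0] = min over k of (A[2][0] + B[0][0] = 7 + 5 = 12, A[2][1] + B[1][0] = -5 + 8 = 3, A[2][2] + B[2][0] = 2 + -1 = 1) = 1 (attained at k = 2)
  C[2][1] = min over k of (A[2][0] + B[0][1] = 7 + 7 = 14, A[2][1] + B[1][1] = -5 + -4 = -9, A[2][2] + B[2][1] = 2 + 2 = 4) = -9 (attained at k = 1)
  C[2][2] = min over k of (A[2][0] + B[0][2] = 7 + 4 = 11, A[2][1] + B[1][2] = -5 + 3 = -2, A[2][2] + B[2][2] = 2 + 3 = 5) = -2 (attained at k = 1)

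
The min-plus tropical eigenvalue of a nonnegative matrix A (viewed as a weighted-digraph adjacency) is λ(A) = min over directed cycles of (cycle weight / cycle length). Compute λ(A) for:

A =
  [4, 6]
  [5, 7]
λ(A) = 4

Enumerate directed cycles and compute their means (weight / length). Sample:
  cycle 0 → 0: weight = 4, length = 1, mean = 4/1 ≈ 4.000
  cycle 1 → 1: weight = 7, length = 1, mean = 7/1 ≈ 7.000
  cycle 0 → 1 → 0: weight = 11, length = 2, mean = 11/2 ≈ 5.500
  cycle 1 → 0 → 1: weight = 11, length = 2, mean = 11/2 ≈ 5.500
Minimum mean = 4.000, attained e.g. along the cycle 0 → 0 with weight 4 and length 1. So λ(A) = 4/1 = 4.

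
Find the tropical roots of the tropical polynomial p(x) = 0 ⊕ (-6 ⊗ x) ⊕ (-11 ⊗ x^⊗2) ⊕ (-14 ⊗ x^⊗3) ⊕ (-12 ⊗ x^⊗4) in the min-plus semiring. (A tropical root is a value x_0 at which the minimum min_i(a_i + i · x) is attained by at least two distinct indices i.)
Roots: {-2, 3, 5, 6}

Each tropical root is a break point of the lower envelope of the lines y = a_i + i · x (there are 5 lines, with slopes 0, 1, ..., 4). Only the lines that attain the minimum somewhere contribute to roots; other lines are dominated. Here the surviving (envelope) indices are i = 4, i = 3, i = 2, i = 1, i = 0.
Intersections between consecutive envelope lines give the roots: for adjacent envelope indices i < j the intersection is x = (a_i − a_j) / (j − i). Reading off the sorted break points: {-2, 3, 5, 6}.
Verification: at each break x_0, at least two indices attain the minimum of min_i(a_i + i · x_0).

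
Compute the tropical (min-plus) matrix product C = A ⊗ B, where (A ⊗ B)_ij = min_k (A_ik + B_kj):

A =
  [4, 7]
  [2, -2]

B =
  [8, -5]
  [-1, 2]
A ⊗ B =
  [6, -1]
  [-3, -3]

Apply the min-plus product entry-by-entry:
  C[0][0] = min over k of (A[0][0] + B[0][0] = 4 + 8 = 12, A[0][1] + B[1][0] = 7 + -1 = 6) = 6 (attained at k = 1)
  C[0][1] = min over k of (A[0][0] + B[0][1] = 4 + -5 = -1, A[0][1] + B[1][1] = 7 + 2 = 9) = -1 (attained at k = 0)
  C[1][0] = min over k of (A[1][0] + B[0][0] = 2 + 8 = 10, A[1][1] + B[1][0] = -2 + -1 = -3) = -3 (attained at k = 1)
  C[1][1] = min over k of (A[1][0] + B[0][1] = 2 + -5 = -3, A[1][1] + B[1][1] = -2 + 2 = 0) = -3 (attained at k = 0)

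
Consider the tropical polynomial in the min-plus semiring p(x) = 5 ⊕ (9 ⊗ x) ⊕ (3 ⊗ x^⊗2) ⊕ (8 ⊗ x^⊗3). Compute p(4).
p(4) = 5

A tropical monomial a ⊗ x^⊗i evaluates to a + i · x. Evaluating each term at x = 4:
  Term 0 contributes 5 + 0 · 4 = 5
  Term 1 contributes 9 + 1 · 4 = 13
  Term 2 contributes 3 + 2 · 4 = 11
  Term 3 contributes 8 + 3 · 4 = 20
p(4) = ⊕ of these = min[5, 13, 11, 20] = 5.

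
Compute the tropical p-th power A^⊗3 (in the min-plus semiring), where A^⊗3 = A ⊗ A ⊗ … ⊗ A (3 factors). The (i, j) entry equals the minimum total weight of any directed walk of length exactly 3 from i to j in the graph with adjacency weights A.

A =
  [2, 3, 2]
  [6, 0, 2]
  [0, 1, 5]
A^⊗3 =
  [4, 3, 4]
  [2, 0, 2]
  [2, 1, 3]

Each entry (A^⊗3)_ij equals the minimum over all length-3 walks i = v_0 → v_1 → … → v_3 = j of Σ_t A[v_t][v_{t+1}]. For example, for (i, j) = (0, 2) we minimise over 9 possible intermediate vertex sequences; the minimum is 4, attained along the walk 0 → 2 → 0 → 2.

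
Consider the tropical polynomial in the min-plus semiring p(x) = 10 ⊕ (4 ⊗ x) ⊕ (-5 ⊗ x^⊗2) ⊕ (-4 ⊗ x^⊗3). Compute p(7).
p(7) = 9

A tropical monomial a ⊗ x^⊗i evaluates to a + i · x. Evaluating each term at x = 7:
  Term 0 contributes 10 + 0 · 7 = 10
  Term 1 contributes 4 + 1 · 7 = 11
  Term 2 contributes -5 + 2 · 7 = 9
  Term 3 contributes -4 + 3 · 7 = 17
p(7) = ⊕ of these = min[10, 11, 9, 17] = 9.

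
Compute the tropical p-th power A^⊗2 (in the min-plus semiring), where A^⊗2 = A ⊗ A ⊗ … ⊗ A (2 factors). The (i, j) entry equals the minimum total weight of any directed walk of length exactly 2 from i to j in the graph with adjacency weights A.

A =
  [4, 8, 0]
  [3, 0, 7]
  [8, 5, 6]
A^⊗2 =
  [8, 5, 4]
  [3, 0, 3]
  [8, 5, 8]

Each entry (A^⊗2)_ij equals the minimum over all length-2 walks i = v_0 → v_1 → … → v_2 = j of Σ_t A[v_t][v_{t+1}]. For example, for (i, j) = (0, 2) we minimise over 3 possible intermediate vertex sequences; the minimum is 4, attained along the walk 0 → 0 → 2.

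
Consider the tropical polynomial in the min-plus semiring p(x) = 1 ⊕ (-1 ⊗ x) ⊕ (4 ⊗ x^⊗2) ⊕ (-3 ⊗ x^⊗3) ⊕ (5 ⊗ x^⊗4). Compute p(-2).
p(-2) = -9

A tropical monomial a ⊗ x^⊗i evaluates to a + i · x. Evaluating each term at x = -2:
  Term 0 contributes 1 + 0 · -2 = 1
  Term 1 contributes -1 + 1 · -2 = -3
  Term 2 contributes 4 + 2 · -2 = 0
  Term 3 contributes -3 + 3 · -2 = -9
  Term 4 contributes 5 + 4 · -2 = -3
p(-2) = ⊕ of these = min[1, -3, 0, -9, -3] = -9.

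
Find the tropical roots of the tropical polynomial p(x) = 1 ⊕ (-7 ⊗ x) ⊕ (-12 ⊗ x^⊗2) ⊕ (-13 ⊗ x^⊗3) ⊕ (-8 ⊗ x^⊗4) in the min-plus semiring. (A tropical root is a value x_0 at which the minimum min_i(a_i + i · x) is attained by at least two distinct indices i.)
Roots: {-5, 1, 5, 8}

Each tropical root is a break point of the lower envelope of the lines y = a_i + i · x (there are 5 lines, with slopes 0, 1, ..., 4). Only the lines that attain the minimum somewhere contribute to roots; other lines are dominated. Here the surviving (envelope) indices are i = 4, i = 3, i = 2, i = 1, i = 0.
Intersections between consecutive envelope lines give the roots: for adjacent envelope indices i < j the intersection is x = (a_i − a_j) / (j − i). Reading off the sorted break points: {-5, 1, 5, 8}.
Verification: at each break x_0, at least two indices attain the minimum of min_i(a_i + i · x_0).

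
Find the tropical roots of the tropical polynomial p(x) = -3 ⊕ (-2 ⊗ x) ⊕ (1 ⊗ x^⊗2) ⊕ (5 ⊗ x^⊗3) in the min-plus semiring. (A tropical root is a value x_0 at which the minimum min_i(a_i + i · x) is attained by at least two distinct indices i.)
Roots: {-4, -3, -1}

Each tropical root is a break point of the lower envelope of the lines y = a_i + i · x (there are 4 lines, with slopes 0, 1, ..., 3). Only the lines that attain the minimum somewhere contribute to roots; other lines are dominated. Here the surviving (envelope) indices are i = 3, i = 2, i = 1, i = 0.
Intersections between consecutive envelope lines give the roots: for adjacent envelope indices i < j the intersection is x = (a_i − a_j) / (j − i). Reading off the sorted break points: {-4, -3, -1}.
Verification: at each break x_0, at least two indices attain the minimum of min_i(a_i + i · x_0).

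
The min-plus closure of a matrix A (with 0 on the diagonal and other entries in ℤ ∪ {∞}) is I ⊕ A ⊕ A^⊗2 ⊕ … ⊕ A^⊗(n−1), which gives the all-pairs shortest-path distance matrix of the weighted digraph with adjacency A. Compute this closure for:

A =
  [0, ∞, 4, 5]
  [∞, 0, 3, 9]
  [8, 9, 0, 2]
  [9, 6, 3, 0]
Closure =
  [0, 11, 4, 5]
  [11, 0, 3, 5]
  [8, 8, 0, 2]
  [9, 6, 3, 0]

This is the Floyd-Warshall all-pairs shortest-path computation. For each intermediate vertex k = 0, 1, …, 3, update dist[i][j] ← min(dist[i][j], dist[i][k] + dist[k][j]). The final matrix gives, for each (i, j), the minimum total weight of any directed path from i to j (possibly empty when i = j).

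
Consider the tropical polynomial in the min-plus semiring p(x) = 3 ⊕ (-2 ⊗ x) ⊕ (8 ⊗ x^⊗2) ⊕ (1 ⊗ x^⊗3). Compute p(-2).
p(-2) = -5

A tropical monomial a ⊗ x^⊗i evaluates to a + i · x. Evaluating each term at x = -2:
  Term 0 contributes 3 + 0 · -2 = 3
  Term 1 contributes -2 + 1 · -2 = -4
  Term 2 contributes 8 + 2 · -2 = 4
  Term 3 contributes 1 + 3 · -2 = -5
p(-2) = ⊕ of these = min[3, -4, 4, -5] = -5.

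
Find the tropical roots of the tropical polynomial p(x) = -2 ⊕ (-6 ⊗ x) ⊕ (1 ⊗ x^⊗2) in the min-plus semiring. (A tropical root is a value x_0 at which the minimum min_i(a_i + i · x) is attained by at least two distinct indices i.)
Roots: {-7, 4}

Each tropical root is a break point of the lower envelope of the lines y = a_i + i · x (there are 3 lines, with slopes 0, 1, ..., 2). Only the lines that attain the minimum somewhere contribute to roots; other lines are dominated. Here the surviving (envelope) indices are i = 2, i = 1, i = 0.
Intersections between consecutive envelope lines give the roots: for adjacent envelope indices i < j the intersection is x = (a_i − a_j) / (j − i). Reading off the sorted break points: {-7, 4}.
Verification: at each break x_0, at least two indices attain the minimum of min_i(a_i + i · x_0).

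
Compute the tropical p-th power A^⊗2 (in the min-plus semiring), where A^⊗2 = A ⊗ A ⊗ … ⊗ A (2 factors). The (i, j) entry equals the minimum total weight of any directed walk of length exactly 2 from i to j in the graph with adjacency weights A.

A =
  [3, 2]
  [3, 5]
A^⊗2 =
  [5, 5]
  [6, 5]

Each entry (A^⊗2)_ij equals the minimum over all length-2 walks i = v_0 → v_1 → … → v_2 = j of Σ_t A[v_t][v_{t+1}]. For example, for (i, j) = (0, 1) we minimise over 2 possible intermediate vertex sequences; the minimum is 5, attained along the walk 0 → 0 → 1.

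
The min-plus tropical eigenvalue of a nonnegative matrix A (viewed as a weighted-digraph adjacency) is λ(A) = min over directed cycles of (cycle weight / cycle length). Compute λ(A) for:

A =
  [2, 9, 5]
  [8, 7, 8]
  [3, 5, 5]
λ(A) = 2

Enumerate directed cycles and compute their means (weight / length). Sample:
  cycle 0 → 0: weight = 2, length = 1, mean = 2/1 ≈ 2.000
  cycle 1 → 1: weight = 7, length = 1, mean = 7/1 ≈ 7.000
  cycle 2 → 2: weight = 5, length = 1, mean = 5/1 ≈ 5.000
  cycle 0 → 1 → 0: weight = 17, length = 2, mean = 17/2 ≈ 8.500
  cycle 0 → 2 → 0: weight = 8, length = 2, mean = 8/2 ≈ 4.000
  cycle 1 → 0 → 1: weight = 17, length = 2, mean = 17/2 ≈ 8.500
Minimum mean = 2.000, attained e.g. along the cycle 0 → 0 with weight 2 and length 1. So λ(A) = 2/1 = 2.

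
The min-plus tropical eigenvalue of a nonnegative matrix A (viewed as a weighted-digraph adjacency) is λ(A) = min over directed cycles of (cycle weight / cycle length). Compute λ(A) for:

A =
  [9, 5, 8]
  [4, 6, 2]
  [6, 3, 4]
λ(A) = 5/2

Enumerate directed cycles and compute their means (weight / length). Sample:
  cycle 0 → 0: weight = 9, length = 1, mean = 9/1 ≈ 9.000
  cycle 1 → 1: weight = 6, length = 1, mean = 6/1 ≈ 6.000
  cycle 2 → 2: weight = 4, length = 1, mean = 4/1 ≈ 4.000
  cycle 0 → 1 → 0: weight = 9, length = 2, mean = 9/2 ≈ 4.500
  cycle 0 → 2 → 0: weight = 14, length = 2, mean = 14/2 ≈ 7.000
  cycle 1 → 0 → 1: weight = 9, length = 2, mean = 9/2 ≈ 4.500
Minimum mean = 2.500, attained e.g. along the cycle 1 → 2 → 1 with weight 5 and length 2. So λ(A) = 5/2 = 5/2.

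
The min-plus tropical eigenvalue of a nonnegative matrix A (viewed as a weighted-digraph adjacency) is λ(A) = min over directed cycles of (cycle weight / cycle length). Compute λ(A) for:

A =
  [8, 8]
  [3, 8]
λ(A) = 11/2

Enumerate directed cycles and compute their means (weight / length). Sample:
  cycle 0 → 0: weight = 8, length = 1, mean = 8/1 ≈ 8.000
  cycle 1 → 1: weight = 8, length = 1, mean = 8/1 ≈ 8.000
  cycle 0 → 1 → 0: weight = 11, length = 2, mean = 11/2 ≈ 5.500
  cycle 1 → 0 → 1: weight = 11, length = 2, mean = 11/2 ≈ 5.500
Minimum mean = 5.500, attained e.g. along the cycle 0 → 1 → 0 with weight 11 and length 2. So λ(A) = 11/2 = 11/2.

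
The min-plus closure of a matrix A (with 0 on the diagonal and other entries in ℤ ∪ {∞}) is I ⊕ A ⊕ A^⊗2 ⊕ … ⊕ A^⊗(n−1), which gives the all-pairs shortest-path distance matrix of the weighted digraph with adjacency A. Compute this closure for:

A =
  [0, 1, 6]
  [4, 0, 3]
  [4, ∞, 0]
Closure =
  [0, 1, 4]
  [4, 0, 3]
  [4, 5, 0]

This is the Floyd-Warshall all-pairs shortest-path computation. For each intermediate vertex k = 0, 1, …, 2, update dist[i][j] ← min(dist[i][j], dist[i][k] + dist[k][j]). The final matrix gives, for each (i, j), the minimum total weight of any directed path from i to j (possibly empty when i = j).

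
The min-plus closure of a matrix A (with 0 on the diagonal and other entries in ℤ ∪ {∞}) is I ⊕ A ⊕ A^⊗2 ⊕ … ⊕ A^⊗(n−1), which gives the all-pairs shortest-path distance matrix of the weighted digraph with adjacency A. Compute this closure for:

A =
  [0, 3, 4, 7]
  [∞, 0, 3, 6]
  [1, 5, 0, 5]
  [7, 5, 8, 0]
Closure =
  [0, 3, 4, 7]
  [4, 0, 3, 6]
  [1, 4, 0, 5]
  [7, 5, 8, 0]

This is the Floyd-Warshall all-pairs shortest-path computation. For each intermediate vertex k = 0, 1, …, 3, update dist[i][j] ← min(dist[i][j], dist[i][k] + dist[k][j]). The final matrix gives, for each (i, j), the minimum total weight of any directed path from i to j (possibly empty when i = j).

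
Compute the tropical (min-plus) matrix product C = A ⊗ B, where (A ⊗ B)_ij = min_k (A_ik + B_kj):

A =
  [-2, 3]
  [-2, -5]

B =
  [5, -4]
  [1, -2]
A ⊗ B =
  [3, -6]
  [-4, -7]

Apply the min-plus product entry-by-entry:
  C[0][0] = min over k of (A[0][0] + B[0][0] = -2 + 5 = 3, A[0][1] + B[1][0] = 3 + 1 = 4) = 3 (attained at k = 0)
  C[0][1] = min over k of (A[0][0] + B[0][1] = -2 + -4 = -6, A[0][1] + B[1][1] = 3 + -2 = 1) = -6 (attained at k = 0)
  C[1][0] = min over k of (A[1][0] + B[0][0] = -2 + 5 = 3, A[1][1] + B[1][0] = -5 + 1 = -4) = -4 (attained at k = 1)
  C[1][1] = min over k of (A[1][0] + B[0][1] = -2 + -4 = -6, A[1][1] + B[1][1] = -5 + -2 = -7) = -7 (attained at k = 1)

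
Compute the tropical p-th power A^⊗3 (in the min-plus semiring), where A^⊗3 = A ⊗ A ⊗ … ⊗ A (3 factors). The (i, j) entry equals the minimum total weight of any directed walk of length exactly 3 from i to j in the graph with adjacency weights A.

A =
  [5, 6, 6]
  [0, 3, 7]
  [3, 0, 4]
A^⊗3 =
  [6, 9, 12]
  [6, 6, 9]
  [3, 6, 6]

Each entry (A^⊗3)_ij equals the minimum over all length-3 walks i = v_0 → v_1 → … → v_3 = j of Σ_t A[v_t][v_{t+1}]. For example, for (i, j) = (0, 2) we minimise over 9 possible intermediate vertex sequences; the minimum is 12, attained along the walk 0 → 1 → 0 → 2.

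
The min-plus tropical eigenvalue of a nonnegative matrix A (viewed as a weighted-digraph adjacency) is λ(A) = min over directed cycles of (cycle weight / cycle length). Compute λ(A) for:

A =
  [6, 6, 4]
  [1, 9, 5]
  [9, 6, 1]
λ(A) = 1

Enumerate directed cycles and compute their means (weight / length). Sample:
  cycle 0 → 0: weight = 6, length = 1, mean = 6/1 ≈ 6.000
  cycle 1 → 1: weight = 9, length = 1, mean = 9/1 ≈ 9.000
  cycle 2 → 2: weight = 1, length = 1, mean = 1/1 ≈ 1.000
  cycle 0 → 1 → 0: weight = 7, length = 2, mean = 7/2 ≈ 3.500
  cycle 0 → 2 → 0: weight = 13, length = 2, mean = 13/2 ≈ 6.500
  cycle 1 → 0 → 1: weight = 7, length = 2, mean = 7/2 ≈ 3.500
Minimum mean = 1.000, attained e.g. along the cycle 2 → 2 with weight 1 and length 1. So λ(A) = 1/1 = 1.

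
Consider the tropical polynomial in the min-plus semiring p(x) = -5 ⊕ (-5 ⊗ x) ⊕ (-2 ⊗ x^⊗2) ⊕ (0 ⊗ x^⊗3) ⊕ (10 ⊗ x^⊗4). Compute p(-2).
p(-2) = -7

A tropical monomial a ⊗ x^⊗i evaluates to a + i · x. Evaluating each term at x = -2:
  Term 0 contributes -5 + 0 · -2 = -5
  Term 1 contributes -5 + 1 · -2 = -7
  Term 2 contributes -2 + 2 · -2 = -6
  Term 3 contributes 0 + 3 · -2 = -6
  Term 4 contributes 10 + 4 · -2 = 2
p(-2) = ⊕ of these = min[-5, -7, -6, -6, 2] = -7.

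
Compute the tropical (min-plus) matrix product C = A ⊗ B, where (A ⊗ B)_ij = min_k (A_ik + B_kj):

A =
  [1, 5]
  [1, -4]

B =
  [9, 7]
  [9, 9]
A ⊗ B =
  [10, 8]
  [5, 5]

Apply the min-plus product entry-by-entry:
  C[0][0] = min over k of (A[0][0] + B[0][0] = 1 + 9 = 10, A[0][1] + B[1][0] = 5 + 9 = 14) = 10 (attained at k = 0)
  C[0][1] = min over k of (A[0][0] + B[0][1] = 1 + 7 = 8, A[0][1] + B[1][1] = 5 + 9 = 14) = 8 (attained at k = 0)
  C[1][0] = min over k of (A[1][0] + B[0][0] = 1 + 9 = 10, A[1][1] + B[1][0] = -4 + 9 = 5) = 5 (attained at k = 1)
  C[1][1] = min over k of (A[1][0] + B[0][1] = 1 + 7 = 8, A[1][1] + B[1][1] = -4 + 9 = 5) = 5 (attained at k = 1)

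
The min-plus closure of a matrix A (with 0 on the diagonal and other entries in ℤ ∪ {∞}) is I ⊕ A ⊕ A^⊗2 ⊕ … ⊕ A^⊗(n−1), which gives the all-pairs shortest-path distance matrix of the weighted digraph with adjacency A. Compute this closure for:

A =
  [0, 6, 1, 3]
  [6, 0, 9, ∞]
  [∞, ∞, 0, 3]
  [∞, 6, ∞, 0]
Closure =
  [0, 6, 1, 3]
  [6, 0, 7, 9]
  [15, 9, 0, 3]
  [12, 6, 13, 0]

This is the Floyd-Warshall all-pairs shortest-path computation. For each intermediate vertex k = 0, 1, …, 3, update dist[i][j] ← min(dist[i][j], dist[i][k] + dist[k][j]). The final matrix gives, for each (i, j), the minimum total weight of any directed path from i to j (possibly empty when i = j).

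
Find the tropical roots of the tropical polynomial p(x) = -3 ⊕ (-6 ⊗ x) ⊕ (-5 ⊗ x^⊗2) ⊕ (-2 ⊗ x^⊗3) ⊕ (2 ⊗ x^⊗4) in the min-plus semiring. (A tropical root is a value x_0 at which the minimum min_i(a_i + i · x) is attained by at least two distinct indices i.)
Roots: {-4, -3, -1, 3}

Each tropical root is a break point of the lower envelope of the lines y = a_i + i · x (there are 5 lines, with slopes 0, 1, ..., 4). Only the lines that attain the minimum somewhere contribute to roots; other lines are dominated. Here the surviving (envelope) indices are i = 4, i = 3, i = 2, i = 1, i = 0.
Intersections between consecutive envelope lines give the roots: for adjacent envelope indices i < j the intersection is x = (a_i − a_j) / (j − i). Reading off the sorted break points: {-4, -3, -1, 3}.
Verification: at each break x_0, at least two indices attain the minimum of min_i(a_i + i · x_0).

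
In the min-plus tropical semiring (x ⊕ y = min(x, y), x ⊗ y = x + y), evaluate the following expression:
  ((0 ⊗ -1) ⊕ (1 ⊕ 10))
((0 ⊗ -1) ⊕ (1 ⊕ 10)) = -1

Expand innermost to outermost. Recall ⊕ takes the minimum of its arguments and ⊗ takes their sum. Working out the expression ((0 ⊗ -1) ⊕ (1 ⊕ 10)) gives -1.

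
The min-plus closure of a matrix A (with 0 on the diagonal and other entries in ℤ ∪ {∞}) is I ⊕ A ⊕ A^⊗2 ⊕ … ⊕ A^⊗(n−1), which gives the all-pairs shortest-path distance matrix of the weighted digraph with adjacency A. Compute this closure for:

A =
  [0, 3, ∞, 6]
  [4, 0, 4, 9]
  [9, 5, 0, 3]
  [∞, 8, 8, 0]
Closure =
  [0, 3, 7, 6]
  [4, 0, 4, 7]
  [9, 5, 0, 3]
  [12, 8, 8, 0]

This is the Floyd-Warshall all-pairs shortest-path computation. For each intermediate vertex k = 0, 1, …, 3, update dist[i][j] ← min(dist[i][j], dist[i][k] + dist[k][j]). The final matrix gives, for each (i, j), the minimum total weight of any directed path from i to j (possibly empty when i = j).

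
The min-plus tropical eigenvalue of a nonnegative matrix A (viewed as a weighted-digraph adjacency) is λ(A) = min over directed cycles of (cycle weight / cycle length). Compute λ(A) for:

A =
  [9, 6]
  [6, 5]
λ(A) = 5

Enumerate directed cycles and compute their means (weight / length). Sample:
  cycle 0 → 0: weight = 9, length = 1, mean = 9/1 ≈ 9.000
  cycle 1 → 1: weight = 5, length = 1, mean = 5/1 ≈ 5.000
  cycle 0 → 1 → 0: weight = 12, length = 2, mean = 12/2 ≈ 6.000
  cycle 1 → 0 → 1: weight = 12, length = 2, mean = 12/2 ≈ 6.000
Minimum mean = 5.000, attained e.g. along the cycle 1 → 1 with weight 5 and length 1. So λ(A) = 5/1 = 5.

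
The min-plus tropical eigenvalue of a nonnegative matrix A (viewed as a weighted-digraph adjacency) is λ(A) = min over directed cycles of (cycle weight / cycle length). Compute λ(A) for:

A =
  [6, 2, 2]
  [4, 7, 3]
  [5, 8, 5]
λ(A) = 3

Enumerate directed cycles and compute their means (weight / length). Sample:
  cycle 0 → 0: weight = 6, length = 1, mean = 6/1 ≈ 6.000
  cycle 1 → 1: weight = 7, length = 1, mean = 7/1 ≈ 7.000
  cycle 2 → 2: weight = 5, length = 1, mean = 5/1 ≈ 5.000
  cycle 0 → 1 → 0: weight = 6, length = 2, mean = 6/2 ≈ 3.000
  cycle 0 → 2 → 0: weight = 7, length = 2, mean = 7/2 ≈ 3.500
  cycle 1 → 0 → 1: weight = 6, length = 2, mean = 6/2 ≈ 3.000
Minimum mean = 3.000, attained e.g. along the cycle 0 → 1 → 0 with weight 6 and length 2. So λ(A) = 6/2 = 3.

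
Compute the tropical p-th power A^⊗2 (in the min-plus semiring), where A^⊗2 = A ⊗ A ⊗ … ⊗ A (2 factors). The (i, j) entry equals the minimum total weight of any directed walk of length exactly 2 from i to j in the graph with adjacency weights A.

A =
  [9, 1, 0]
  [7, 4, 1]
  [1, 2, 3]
A^⊗2 =
  [1, 2, 2]
  [2, 3, 4]
  [4, 2, 1]

Each entry (A^⊗2)_ij equals the minimum over all length-2 walks i = v_0 → v_1 → … → v_2 = j of Σ_t A[v_t][v_{t+1}]. For example, for (i, j) = (0, 2) we minimise over 3 possible intermediate vertex sequences; the minimum is 2, attained along the walk 0 → 1 → 2.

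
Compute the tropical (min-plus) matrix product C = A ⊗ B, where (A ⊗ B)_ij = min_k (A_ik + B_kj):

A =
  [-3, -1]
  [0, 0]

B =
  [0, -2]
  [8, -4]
A ⊗ B =
  [-3, -5]
  [0, -4]

Apply the min-plus product entry-by-entry:
  C[0][0] = min over k of (A[0][0] + B[0][0] = -3 + 0 = -3, A[0][1] + B[1][0] = -1 + 8 = 7) = -3 (attained at k = 0)
  C[0][1] = min over k of (A[0][0] + B[0][1] = -3 + -2 = -5, A[0][1] + B[1][1] = -1 + -4 = -5) = -5 (attained at k = 0)
  C[1][0] = min over k of (A[1][0] + B[0][0] = 0 + 0 = 0, A[1][1] + B[1][0] = 0 + 8 = 8) = 0 (attained at k = 0)
  C[1][1] = min over k of (A[1][0] + B[0][1] = 0 + -2 = -2, A[1][1] + B[1][1] = 0 + -4 = -4) = -4 (attained at k = 1)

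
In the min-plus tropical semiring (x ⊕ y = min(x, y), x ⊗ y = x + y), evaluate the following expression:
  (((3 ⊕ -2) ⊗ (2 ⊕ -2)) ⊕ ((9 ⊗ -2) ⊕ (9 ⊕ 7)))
(((3 ⊕ -2) ⊗ (2 ⊕ -2)) ⊕ ((9 ⊗ -2) ⊕ (9 ⊕ 7))) = -4

Expand innermost to outermost. Recall ⊕ takes the minimum of its arguments and ⊗ takes their sum. Working out the expression (((3 ⊕ -2) ⊗ (2 ⊕ -2)) ⊕ ((9 ⊗ -2) ⊕ (9 ⊕ 7))) gives -4.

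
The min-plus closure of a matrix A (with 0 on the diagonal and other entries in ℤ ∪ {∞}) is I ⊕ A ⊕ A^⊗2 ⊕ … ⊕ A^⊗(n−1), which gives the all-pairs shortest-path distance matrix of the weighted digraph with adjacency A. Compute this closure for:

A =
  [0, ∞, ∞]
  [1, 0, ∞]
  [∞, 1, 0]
Closure =
  [0, ∞, ∞]
  [1, 0, ∞]
  [2, 1, 0]

This is the Floyd-Warshall all-pairs shortest-path computation. For each intermediate vertex k = 0, 1, …, 2, update dist[i][j] ← min(dist[i][j], dist[i][k] + dist[k][j]). The final matrix gives, for each (i, j), the minimum total weight of any directed path from i to j (possibly empty when i = j).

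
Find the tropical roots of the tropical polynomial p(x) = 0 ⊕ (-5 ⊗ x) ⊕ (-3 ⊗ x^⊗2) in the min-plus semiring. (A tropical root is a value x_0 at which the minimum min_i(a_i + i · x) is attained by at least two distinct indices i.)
Roots: {-2, 5}

Each tropical root is a break point of the lower envelope of the lines y = a_i + i · x (there are 3 lines, with slopes 0, 1, ..., 2). Only the lines that attain the minimum somewhere contribute to roots; other lines are dominated. Here the surviving (envelope) indices are i = 2, i = 1, i = 0.
Intersections between consecutive envelope lines give the roots: for adjacent envelope indices i < j the intersection is x = (a_i − a_j) / (j − i). Reading off the sorted break points: {-2, 5}.
Verification: at each break x_0, at least two indices attain the minimum of min_i(a_i + i · x_0).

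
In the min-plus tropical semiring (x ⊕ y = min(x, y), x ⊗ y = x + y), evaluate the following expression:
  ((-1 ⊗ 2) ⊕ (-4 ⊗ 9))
((-1 ⊗ 2) ⊕ (-4 ⊗ 9)) = 1

Expand innermost to outermost. Recall ⊕ takes the minimum of its arguments and ⊗ takes their sum. Working out the expression ((-1 ⊗ 2) ⊕ (-4 ⊗ 9)) gives 1.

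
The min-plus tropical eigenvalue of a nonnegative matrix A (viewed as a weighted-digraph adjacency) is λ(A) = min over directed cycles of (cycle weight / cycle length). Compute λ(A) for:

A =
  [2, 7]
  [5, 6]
λ(A) = 2

Enumerate directed cycles and compute their means (weight / length). Sample:
  cycle 0 → 0: weight = 2, length = 1, mean = 2/1 ≈ 2.000
  cycle 1 → 1: weight = 6, length = 1, mean = 6/1 ≈ 6.000
  cycle 0 → 1 → 0: weight = 12, length = 2, mean = 12/2 ≈ 6.000
  cycle 1 → 0 → 1: weight = 12, length = 2, mean = 12/2 ≈ 6.000
Minimum mean = 2.000, attained e.g. along the cycle 0 → 0 with weight 2 and length 1. So λ(A) = 2/1 = 2.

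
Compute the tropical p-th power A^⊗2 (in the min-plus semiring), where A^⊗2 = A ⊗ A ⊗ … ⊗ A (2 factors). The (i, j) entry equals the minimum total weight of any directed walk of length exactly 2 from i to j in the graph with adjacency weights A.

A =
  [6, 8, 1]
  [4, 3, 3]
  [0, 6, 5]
A^⊗2 =
  [1, 7, 6]
  [3, 6, 5]
  [5, 8, 1]

Each entry (A^⊗2)_ij equals the minimum over all length-2 walks i = v_0 → v_1 → … → v_2 = j of Σ_t A[v_t][v_{t+1}]. For example, for (i, j) = (0, 2) we minimise over 3 possible intermediate vertex sequences; the minimum is 6, attained along the walk 0 → 2 → 2.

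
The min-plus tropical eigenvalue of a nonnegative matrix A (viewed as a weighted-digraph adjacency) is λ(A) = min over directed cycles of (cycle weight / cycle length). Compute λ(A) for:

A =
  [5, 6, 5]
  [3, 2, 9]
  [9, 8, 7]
λ(A) = 2

Enumerate directed cycles and compute their means (weight / length). Sample:
  cycle 0 → 0: weight = 5, length = 1, mean = 5/1 ≈ 5.000
  cycle 1 → 1: weight = 2, length = 1, mean = 2/1 ≈ 2.000
  cycle 2 → 2: weight = 7, length = 1, mean = 7/1 ≈ 7.000
  cycle 0 → 1 → 0: weight = 9, length = 2, mean = 9/2 ≈ 4.500
  cycle 0 → 2 → 0: weight = 14, length = 2, mean = 14/2 ≈ 7.000
  cycle 1 → 0 → 1: weight = 9, length = 2, mean = 9/2 ≈ 4.500
Minimum mean = 2.000, attained e.g. along the cycle 1 → 1 with weight 2 and length 1. So λ(A) = 2/1 = 2.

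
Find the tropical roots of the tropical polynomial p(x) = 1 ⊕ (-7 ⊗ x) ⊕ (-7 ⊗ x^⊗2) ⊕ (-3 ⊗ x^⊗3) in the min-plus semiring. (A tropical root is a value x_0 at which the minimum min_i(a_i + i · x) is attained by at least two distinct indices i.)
Roots: {-4, 0, 8}

Each tropical root is a break point of the lower envelope of the lines y = a_i + i · x (there are 4 lines, with slopes 0, 1, ..., 3). Only the lines that attain the minimum somewhere contribute to roots; other lines are dominated. Here the surviving (envelope) indices are i = 3, i = 2, i = 1, i = 0.
Intersections between consecutive envelope lines give the roots: for adjacent envelope indices i < j the intersection is x = (a_i − a_j) / (j − i). Reading off the sorted break points: {-4, 0, 8}.
Verification: at each break x_0, at least two indices attain the minimum of min_i(a_i + i · x_0).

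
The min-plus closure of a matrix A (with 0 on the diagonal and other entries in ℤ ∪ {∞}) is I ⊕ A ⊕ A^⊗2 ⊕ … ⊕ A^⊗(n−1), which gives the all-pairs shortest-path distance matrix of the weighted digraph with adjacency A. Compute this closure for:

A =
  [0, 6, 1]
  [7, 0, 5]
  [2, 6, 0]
Closure =
  [0, 6, 1]
  [7, 0, 5]
  [2, 6, 0]

This is the Floyd-Warshall all-pairs shortest-path computation. For each intermediate vertex k = 0, 1, …, 2, update dist[i][j] ← min(dist[i][j], dist[i][k] + dist[k][j]). The final matrix gives, for each (i, j), the minimum total weight of any directed path from i to j (possibly empty when i = j).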